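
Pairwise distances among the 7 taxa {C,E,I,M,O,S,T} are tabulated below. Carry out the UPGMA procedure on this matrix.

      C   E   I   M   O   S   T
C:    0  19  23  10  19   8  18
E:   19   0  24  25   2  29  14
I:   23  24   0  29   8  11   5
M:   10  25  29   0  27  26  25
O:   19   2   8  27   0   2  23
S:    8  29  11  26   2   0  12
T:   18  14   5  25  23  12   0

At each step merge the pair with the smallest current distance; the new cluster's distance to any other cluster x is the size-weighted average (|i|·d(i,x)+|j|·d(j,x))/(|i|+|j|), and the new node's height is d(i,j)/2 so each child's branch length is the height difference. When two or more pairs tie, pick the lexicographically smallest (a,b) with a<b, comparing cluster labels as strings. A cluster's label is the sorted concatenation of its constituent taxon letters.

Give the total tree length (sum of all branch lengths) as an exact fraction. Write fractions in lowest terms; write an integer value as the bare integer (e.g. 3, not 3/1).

1. join E+O (d=2) ⇒ EO; edges |E|=1, |O|=1
  updated: d(C,EO)=19, d(EO,I)=16, d(EO,M)=26, d(EO,S)=31/2, d(EO,T)=37/2
2. join I+T (d=5) ⇒ IT; edges |I|=5/2, |T|=5/2
  updated: d(C,IT)=41/2, d(EO,IT)=69/4, d(IT,M)=27, d(IT,S)=23/2
3. join C+S (d=8) ⇒ CS; edges |C|=4, |S|=4
  updated: d(CS,EO)=69/4, d(CS,IT)=16, d(CS,M)=18
4. join CS+IT (d=16) ⇒ CIST; edges |CS|=4, |IT|=11/2
  updated: d(CIST,EO)=69/4, d(CIST,M)=45/2
5. join CIST+EO (d=69/4) ⇒ CEIOST; edges |CIST|=5/8, |EO|=61/8
  updated: d(CEIOST,M)=71/3
6. join CEIOST+M (d=71/3) ⇒ CEIMOST; edges |CEIOST|=77/24, |M|=71/6
final tree: ((((C:4,S:4):4,(I:5/2,T:5/2):11/2):5/8,(E:1,O:1):61/8):77/24,M:71/6)
total length: 1147/24

1147/24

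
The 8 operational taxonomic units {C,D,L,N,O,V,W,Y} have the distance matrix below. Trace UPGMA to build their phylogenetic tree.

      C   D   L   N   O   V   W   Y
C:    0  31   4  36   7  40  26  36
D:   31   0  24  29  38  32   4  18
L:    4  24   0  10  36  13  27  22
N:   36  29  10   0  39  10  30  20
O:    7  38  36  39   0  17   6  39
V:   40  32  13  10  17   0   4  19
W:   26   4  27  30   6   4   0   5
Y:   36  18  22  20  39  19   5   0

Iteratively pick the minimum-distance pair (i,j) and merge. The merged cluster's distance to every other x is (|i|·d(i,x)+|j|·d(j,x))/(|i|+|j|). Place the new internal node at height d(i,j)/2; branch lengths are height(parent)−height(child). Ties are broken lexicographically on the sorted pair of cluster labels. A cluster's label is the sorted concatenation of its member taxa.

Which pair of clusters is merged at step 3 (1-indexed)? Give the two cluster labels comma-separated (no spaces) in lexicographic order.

iteration 1: select C,L (d=4); attach at lengths (2, 2); label the merged cluster CL
  updated: d(CL,D)=55/2, d(CL,N)=23, d(CL,O)=43/2, d(CL,V)=53/2, d(CL,W)=53/2, d(CL,Y)=29
iteration 2: select D,W (d=4); attach at lengths (2, 2); label the merged cluster DW
  updated: d(CL,DW)=27, d(DW,N)=59/2, d(DW,O)=22, d(DW,V)=18, d(DW,Y)=23/2
iteration 3: select N,V (d=10); attach at lengths (5, 5); label the merged cluster NV
  updated: d(CL,NV)=99/4, d(DW,NV)=95/4, d(NV,O)=28, d(NV,Y)=39/2
iteration 4: select DW,Y (d=23/2); attach at lengths (15/4, 23/4); label the merged cluster DWY
  updated: d(CL,DWY)=83/3, d(DWY,NV)=67/3, d(DWY,O)=83/3
iteration 5: select CL,O (d=43/2); attach at lengths (35/4, 43/4); label the merged cluster CLO
  updated: d(CLO,DWY)=83/3, d(CLO,NV)=155/6
iteration 6: select DWY,NV (d=67/3); attach at lengths (65/12, 37/6); label the merged cluster DNVWY
  updated: d(CLO,DNVWY)=404/15
iteration 7: select CLO,DNVWY (d=404/15); attach at lengths (163/60, 23/10); label the merged cluster CDLNOVWY
final tree: (((C:2,L:2):35/4,O:43/4):163/60,(((D:2,W:2):15/4,Y:23/4):65/12,(N:5,V:5):37/6):23/10)
total length: 318/5

N,V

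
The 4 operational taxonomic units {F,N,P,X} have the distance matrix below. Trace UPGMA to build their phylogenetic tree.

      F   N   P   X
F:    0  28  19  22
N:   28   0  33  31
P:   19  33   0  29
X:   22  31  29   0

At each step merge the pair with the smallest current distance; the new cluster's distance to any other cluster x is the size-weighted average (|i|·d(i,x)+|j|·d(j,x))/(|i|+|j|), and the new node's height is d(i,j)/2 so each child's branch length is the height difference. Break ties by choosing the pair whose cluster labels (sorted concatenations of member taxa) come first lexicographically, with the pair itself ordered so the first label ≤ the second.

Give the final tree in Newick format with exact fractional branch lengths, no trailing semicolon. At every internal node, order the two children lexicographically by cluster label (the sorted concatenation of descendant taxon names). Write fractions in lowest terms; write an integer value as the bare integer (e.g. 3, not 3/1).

(((F:19/2,P:19/2):13/4,X:51/4):31/12,N:46/3)

1. join F+P (d=19) ⇒ FP; edges |F|=19/2, |P|=19/2
  updated: d(FP,N)=61/2, d(FP,X)=51/2
2. join FP+X (d=51/2) ⇒ FPX; edges |FP|=13/4, |X|=51/4
  updated: d(FPX,N)=92/3
3. join FPX+N (d=92/3) ⇒ FNPX; edges |FPX|=31/12, |N|=46/3
final tree: (((F:19/2,P:19/2):13/4,X:51/4):31/12,N:46/3)
total length: 635/12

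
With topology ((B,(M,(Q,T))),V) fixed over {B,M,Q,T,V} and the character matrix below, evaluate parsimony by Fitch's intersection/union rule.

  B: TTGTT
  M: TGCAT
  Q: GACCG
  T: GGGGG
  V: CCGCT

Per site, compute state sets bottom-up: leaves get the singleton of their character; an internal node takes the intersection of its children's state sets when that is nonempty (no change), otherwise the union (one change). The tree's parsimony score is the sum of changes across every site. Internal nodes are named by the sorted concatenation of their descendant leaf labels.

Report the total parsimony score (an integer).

11

QT@0: {G} ∩ {G} = {G} (intersection, +0)
MQT@0: {T} ∪ {G} = {G,T} (union, +1)
BMQT@0: {T} ∩ {G,T} = {T} (intersection, +0)
BMQTV@0: {T} ∪ {C} = {C,T} (union, +1)
QT@1: {A} ∪ {G} = {A,G} (union, +1)
MQT@1: {G} ∩ {A,G} = {G} (intersection, +0)
BMQT@1: {T} ∪ {G} = {G,T} (union, +1)
BMQTV@1: {G,T} ∪ {C} = {C,G,T} (union, +1)
QT@2: {C} ∪ {G} = {C,G} (union, +1)
MQT@2: {C} ∩ {C,G} = {C} (intersection, +0)
BMQT@2: {G} ∪ {C} = {C,G} (union, +1)
BMQTV@2: {C,G} ∩ {G} = {G} (intersection, +0)
QT@3: {C} ∪ {G} = {C,G} (union, +1)
MQT@3: {A} ∪ {C,G} = {A,C,G} (union, +1)
BMQT@3: {T} ∪ {A,C,G} = {A,C,G,T} (union, +1)
BMQTV@3: {A,C,G,T} ∩ {C} = {C} (intersection, +0)
QT@4: {G} ∩ {G} = {G} (intersection, +0)
MQT@4: {T} ∪ {G} = {G,T} (union, +1)
BMQT@4: {T} ∩ {G,T} = {T} (intersection, +0)
BMQTV@4: {T} ∩ {T} = {T} (intersection, +0)
per-site changes: [2, 3, 2, 3, 1]; total = 11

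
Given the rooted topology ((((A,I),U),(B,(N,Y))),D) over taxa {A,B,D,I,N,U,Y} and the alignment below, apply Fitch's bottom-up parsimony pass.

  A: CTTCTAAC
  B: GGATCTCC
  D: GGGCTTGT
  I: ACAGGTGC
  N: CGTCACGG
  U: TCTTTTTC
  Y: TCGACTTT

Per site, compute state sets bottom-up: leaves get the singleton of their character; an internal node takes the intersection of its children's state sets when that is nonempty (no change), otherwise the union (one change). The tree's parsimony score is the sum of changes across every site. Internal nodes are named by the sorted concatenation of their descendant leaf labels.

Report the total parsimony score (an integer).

AI@0: {C} ∪ {A} = {A,C} (union, +1)
AIU@0: {A,C} ∪ {T} = {A,C,T} (union, +1)
NY@0: {C} ∪ {T} = {C,T} (union, +1)
BNY@0: {G} ∪ {C,T} = {C,G,T} (union, +1)
ABINUY@0: {A,C,T} ∩ {C,G,T} = {C,T} (intersection, +0)
ABDINUY@0: {C,T} ∪ {G} = {C,G,T} (union, +1)
AI@1: {T} ∪ {C} = {C,T} (union, +1)
AIU@1: {C,T} ∩ {C} = {C} (intersection, +0)
NY@1: {G} ∪ {C} = {C,G} (union, +1)
BNY@1: {G} ∩ {C,G} = {G} (intersection, +0)
ABINUY@1: {C} ∪ {G} = {C,G} (union, +1)
ABDINUY@1: {C,G} ∩ {G} = {G} (intersection, +0)
AI@2: {T} ∪ {A} = {A,T} (union, +1)
AIU@2: {A,T} ∩ {T} = {T} (intersection, +0)
NY@2: {T} ∪ {G} = {G,T} (union, +1)
BNY@2: {A} ∪ {G,T} = {A,G,T} (union, +1)
ABINUY@2: {T} ∩ {A,G,T} = {T} (intersection, +0)
ABDINUY@2: {T} ∪ {G} = {G,T} (union, +1)
AI@3: {C} ∪ {G} = {C,G} (union, +1)
AIU@3: {C,G} ∪ {T} = {C,G,T} (union, +1)
NY@3: {C} ∪ {A} = {A,C} (union, +1)
BNY@3: {T} ∪ {A,C} = {A,C,T} (union, +1)
ABINUY@3: {C,G,T} ∩ {A,C,T} = {C,T} (intersection, +0)
ABDINUY@3: {C,T} ∩ {C} = {C} (intersection, +0)
AI@4: {T} ∪ {G} = {G,T} (union, +1)
AIU@4: {G,T} ∩ {T} = {T} (intersection, +0)
NY@4: {A} ∪ {C} = {A,C} (union, +1)
BNY@4: {C} ∩ {A,C} = {C} (intersection, +0)
ABINUY@4: {T} ∪ {C} = {C,T} (union, +1)
ABDINUY@4: {C,T} ∩ {T} = {T} (intersection, +0)
AI@5: {A} ∪ {T} = {A,T} (union, +1)
AIU@5: {A,T} ∩ {T} = {T} (intersection, +0)
NY@5: {C} ∪ {T} = {C,T} (union, +1)
BNY@5: {T} ∩ {C,T} = {T} (intersection, +0)
ABINUY@5: {T} ∩ {T} = {T} (intersection, +0)
ABDINUY@5: {T} ∩ {T} = {T} (intersection, +0)
AI@6: {A} ∪ {G} = {A,G} (union, +1)
AIU@6: {A,G} ∪ {T} = {A,G,T} (union, +1)
NY@6: {G} ∪ {T} = {G,T} (union, +1)
BNY@6: {C} ∪ {G,T} = {C,G,T} (union, +1)
ABINUY@6: {A,G,T} ∩ {C,G,T} = {G,T} (intersection, +0)
ABDINUY@6: {G,T} ∩ {G} = {G} (intersection, +0)
AI@7: {C} ∩ {C} = {C} (intersection, +0)
AIU@7: {C} ∩ {C} = {C} (intersection, +0)
NY@7: {G} ∪ {T} = {G,T} (union, +1)
BNY@7: {C} ∪ {G,T} = {C,G,T} (union, +1)
ABINUY@7: {C} ∩ {C,G,T} = {C} (intersection, +0)
ABDINUY@7: {C} ∪ {T} = {C,T} (union, +1)
per-site changes: [5, 3, 4, 4, 3, 2, 4, 3]; total = 28

28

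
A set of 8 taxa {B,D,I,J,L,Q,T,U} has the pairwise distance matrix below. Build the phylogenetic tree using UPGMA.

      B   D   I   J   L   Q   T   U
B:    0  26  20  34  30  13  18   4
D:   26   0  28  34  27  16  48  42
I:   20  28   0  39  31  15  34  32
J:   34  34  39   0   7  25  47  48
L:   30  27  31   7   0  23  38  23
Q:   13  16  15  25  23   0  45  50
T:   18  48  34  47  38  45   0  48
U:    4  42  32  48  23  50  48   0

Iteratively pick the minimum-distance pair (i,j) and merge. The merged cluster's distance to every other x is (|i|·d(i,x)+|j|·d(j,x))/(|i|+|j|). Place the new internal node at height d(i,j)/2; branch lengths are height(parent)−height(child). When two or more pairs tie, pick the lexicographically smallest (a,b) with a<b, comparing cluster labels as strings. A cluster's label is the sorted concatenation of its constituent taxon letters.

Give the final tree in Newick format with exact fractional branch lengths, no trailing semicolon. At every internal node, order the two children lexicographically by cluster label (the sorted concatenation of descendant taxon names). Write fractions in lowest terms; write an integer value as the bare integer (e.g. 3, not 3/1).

(((B:2,U:2):139/10,((D:11,(I:15/2,Q:15/2):7/2):47/12,(J:7/2,L:7/2):137/12):59/60):277/70,T:139/7)

step 1: merge (B,U) at d=4; branch lengths B→2, U→2; new cluster BU
  updated: d(BU,D)=34, d(BU,I)=26, d(BU,J)=41, d(BU,L)=53/2, d(BU,Q)=63/2, d(BU,T)=33
step 2: merge (J,L) at d=7; branch lengths J→7/2, L→7/2; new cluster JL
  updated: d(BU,JL)=135/4, d(D,JL)=61/2, d(I,JL)=35, d(JL,Q)=24, d(JL,T)=85/2
step 3: merge (I,Q) at d=15; branch lengths I→15/2, Q→15/2; new cluster IQ
  updated: d(BU,IQ)=115/4, d(D,IQ)=22, d(IQ,JL)=59/2, d(IQ,T)=79/2
step 4: merge (D,IQ) at d=22; branch lengths D→11, IQ→7/2; new cluster DIQ
  updated: d(BU,DIQ)=61/2, d(DIQ,JL)=179/6, d(DIQ,T)=127/3
step 5: merge (DIQ,JL) at d=179/6; branch lengths DIQ→47/12, JL→137/12; new cluster DIJLQ
  updated: d(BU,DIJLQ)=159/5, d(DIJLQ,T)=212/5
step 6: merge (BU,DIJLQ) at d=159/5; branch lengths BU→139/10, DIJLQ→59/60; new cluster BDIJLQU
  updated: d(BDIJLQU,T)=278/7
step 7: merge (BDIJLQU,T) at d=278/7; branch lengths BDIJLQU→277/70, T→139/7; new cluster BDIJLQTU
final tree: (((B:2,U:2):139/10,((D:11,(I:15/2,Q:15/2):7/2):47/12,(J:7/2,L:7/2):137/12):59/60):277/70,T:139/7)
total length: 39703/420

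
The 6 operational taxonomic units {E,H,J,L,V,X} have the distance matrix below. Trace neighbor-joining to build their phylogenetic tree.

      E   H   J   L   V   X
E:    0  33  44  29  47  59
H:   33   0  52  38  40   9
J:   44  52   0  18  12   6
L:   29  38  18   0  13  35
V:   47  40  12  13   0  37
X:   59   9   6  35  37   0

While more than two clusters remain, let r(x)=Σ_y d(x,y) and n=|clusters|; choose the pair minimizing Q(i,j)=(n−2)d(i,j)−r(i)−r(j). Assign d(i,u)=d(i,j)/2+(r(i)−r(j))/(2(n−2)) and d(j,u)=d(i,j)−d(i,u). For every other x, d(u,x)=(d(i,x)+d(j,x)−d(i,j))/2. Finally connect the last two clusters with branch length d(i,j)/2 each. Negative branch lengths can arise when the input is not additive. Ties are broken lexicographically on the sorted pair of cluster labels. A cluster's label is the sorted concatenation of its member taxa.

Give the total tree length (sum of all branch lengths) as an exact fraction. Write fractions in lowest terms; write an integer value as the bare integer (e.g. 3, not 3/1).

1239/16

1. join H+X (d=9, Q=-282) ⇒ HX; edges |H|=31/4, |X|=5/4
  updated: d(E,HX)=83/2, d(HX,J)=49/2, d(HX,L)=32, d(HX,V)=34
2. join E+HX (d=83/2, Q=-169) ⇒ EHX; edges |E|=77/3, |HX|=95/6
  updated: d(EHX,J)=27/2, d(EHX,L)=39/4, d(EHX,V)=79/4
3. join EHX+L (d=39/4, Q=-257/4) ⇒ EHLX; edges |EHX|=87/16, |L|=69/16
  updated: d(EHLX,J)=87/8, d(EHLX,V)=23/2
4. join EHLX+J (d=87/8, Q=-275/8) ⇒ EHJLX; edges |EHLX|=83/16, |J|=91/16
  updated: d(EHJLX,V)=101/16
5. join EHJLX+V (d=101/16) ⇒ EHJLVX; edges |EHJLX|=101/32, |V|=101/32
final tree: ((((E:77/3,(H:31/4,X:5/4):95/6):87/16,L:69/16):83/16,J:91/16):101/32,V:101/32)
total length: 1239/16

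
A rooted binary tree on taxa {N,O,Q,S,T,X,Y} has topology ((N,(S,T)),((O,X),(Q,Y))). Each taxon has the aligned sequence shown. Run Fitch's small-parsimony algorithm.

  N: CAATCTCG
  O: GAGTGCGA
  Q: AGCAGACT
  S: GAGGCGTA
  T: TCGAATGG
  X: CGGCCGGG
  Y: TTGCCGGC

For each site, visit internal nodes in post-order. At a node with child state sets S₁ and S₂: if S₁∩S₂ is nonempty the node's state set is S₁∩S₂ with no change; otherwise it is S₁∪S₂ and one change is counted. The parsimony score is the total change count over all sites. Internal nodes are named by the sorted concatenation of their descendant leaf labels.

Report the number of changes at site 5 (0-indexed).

site 0, node ST: S={G} ∪ T={T} → {G,T} (+1)
site 0, node NST: N={C} ∪ ST={G,T} → {C,G,T} (+1)
site 0, node OX: O={G} ∪ X={C} → {C,G} (+1)
site 0, node QY: Q={A} ∪ Y={T} → {A,T} (+1)
site 0, node OQXY: OX={C,G} ∪ QY={A,T} → {A,C,G,T} (+1)
site 0, node NOQSTXY: NST={C,G,T} ∩ OQXY={A,C,G,T} → {C,G,T} (+0)
site 1, node ST: S={A} ∪ T={C} → {A,C} (+1)
site 1, node NST: N={A} ∩ ST={A,C} → {A} (+0)
site 1, node OX: O={A} ∪ X={G} → {A,G} (+1)
site 1, node QY: Q={G} ∪ Y={T} → {G,T} (+1)
site 1, node OQXY: OX={A,G} ∩ QY={G,T} → {G} (+0)
site 1, node NOQSTXY: NST={A} ∪ OQXY={G} → {A,G} (+1)
site 2, node ST: S={G} ∩ T={G} → {G} (+0)
site 2, node NST: N={A} ∪ ST={G} → {A,G} (+1)
site 2, node OX: O={G} ∩ X={G} → {G} (+0)
site 2, node QY: Q={C} ∪ Y={G} → {C,G} (+1)
site 2, node OQXY: OX={G} ∩ QY={C,G} → {G} (+0)
site 2, node NOQSTXY: NST={A,G} ∩ OQXY={G} → {G} (+0)
site 3, node ST: S={G} ∪ T={A} → {A,G} (+1)
site 3, node NST: N={T} ∪ ST={A,G} → {A,G,T} (+1)
site 3, node OX: O={T} ∪ X={C} → {C,T} (+1)
site 3, node QY: Q={A} ∪ Y={C} → {A,C} (+1)
site 3, node OQXY: OX={C,T} ∩ QY={A,C} → {C} (+0)
site 3, node NOQSTXY: NST={A,G,T} ∪ OQXY={C} → {A,C,G,T} (+1)
site 4, node ST: S={C} ∪ T={A} → {A,C} (+1)
site 4, node NST: N={C} ∩ ST={A,C} → {C} (+0)
site 4, node OX: O={G} ∪ X={C} → {C,G} (+1)
site 4, node QY: Q={G} ∪ Y={C} → {C,G} (+1)
site 4, node OQXY: OX={C,G} ∩ QY={C,G} → {C,G} (+0)
site 4, node NOQSTXY: NST={C} ∩ OQXY={C,G} → {C} (+0)
site 5, node ST: S={G} ∪ T={T} → {G,T} (+1)
site 5, node NST: N={T} ∩ ST={G,T} → {T} (+0)
site 5, node OX: O={C} ∪ X={G} → {C,G} (+1)
site 5, node QY: Q={A} ∪ Y={G} → {A,G} (+1)
site 5, node OQXY: OX={C,G} ∩ QY={A,G} → {G} (+0)
site 5, node NOQSTXY: NST={T} ∪ OQXY={G} → {G,T} (+1)
site 6, node ST: S={T} ∪ T={G} → {G,T} (+1)
site 6, node NST: N={C} ∪ ST={G,T} → {C,G,T} (+1)
site 6, node OX: O={G} ∩ X={G} → {G} (+0)
site 6, node QY: Q={C} ∪ Y={G} → {C,G} (+1)
site 6, node OQXY: OX={G} ∩ QY={C,G} → {G} (+0)
site 6, node NOQSTXY: NST={C,G,T} ∩ OQXY={G} → {G} (+0)
site 7, node ST: S={A} ∪ T={G} → {A,G} (+1)
site 7, node NST: N={G} ∩ ST={A,G} → {G} (+0)
site 7, node OX: O={A} ∪ X={G} → {A,G} (+1)
site 7, node QY: Q={T} ∪ Y={C} → {C,T} (+1)
site 7, node OQXY: OX={A,G} ∪ QY={C,T} → {A,C,G,T} (+1)
site 7, node NOQSTXY: NST={G} ∩ OQXY={A,C,G,T} → {G} (+0)
per-site changes: [5, 4, 2, 5, 3, 4, 3, 4]; total = 30

4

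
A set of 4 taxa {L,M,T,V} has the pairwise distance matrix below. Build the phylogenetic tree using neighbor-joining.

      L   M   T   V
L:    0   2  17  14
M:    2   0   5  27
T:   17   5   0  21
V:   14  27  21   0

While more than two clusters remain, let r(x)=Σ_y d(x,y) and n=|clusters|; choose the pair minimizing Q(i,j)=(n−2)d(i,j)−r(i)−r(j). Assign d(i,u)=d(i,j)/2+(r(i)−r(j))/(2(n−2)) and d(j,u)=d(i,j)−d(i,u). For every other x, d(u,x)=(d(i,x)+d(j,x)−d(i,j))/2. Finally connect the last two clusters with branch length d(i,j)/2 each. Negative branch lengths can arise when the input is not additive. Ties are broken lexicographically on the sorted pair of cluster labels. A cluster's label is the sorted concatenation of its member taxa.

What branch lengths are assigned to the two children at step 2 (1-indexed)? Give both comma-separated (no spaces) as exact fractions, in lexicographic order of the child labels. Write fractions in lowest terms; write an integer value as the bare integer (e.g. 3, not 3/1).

iteration 1: select L,V (d=14, Q=-67); attach at lengths (-1/4, 57/4); label the merged cluster LV
  updated: d(LV,M)=15/2, d(LV,T)=12
iteration 2: select LV,M (d=15/2, Q=-49/2); attach at lengths (29/4, 1/4); label the merged cluster LMV
  updated: d(LMV,T)=19/4
iteration 3: select LMV,T (d=19/4); attach at lengths (19/8, 19/8); label the merged cluster LMTV
final tree: (((L:-1/4,V:57/4):29/4,M:1/4):19/8,T:19/8)
total length: 105/4

29/4,1/4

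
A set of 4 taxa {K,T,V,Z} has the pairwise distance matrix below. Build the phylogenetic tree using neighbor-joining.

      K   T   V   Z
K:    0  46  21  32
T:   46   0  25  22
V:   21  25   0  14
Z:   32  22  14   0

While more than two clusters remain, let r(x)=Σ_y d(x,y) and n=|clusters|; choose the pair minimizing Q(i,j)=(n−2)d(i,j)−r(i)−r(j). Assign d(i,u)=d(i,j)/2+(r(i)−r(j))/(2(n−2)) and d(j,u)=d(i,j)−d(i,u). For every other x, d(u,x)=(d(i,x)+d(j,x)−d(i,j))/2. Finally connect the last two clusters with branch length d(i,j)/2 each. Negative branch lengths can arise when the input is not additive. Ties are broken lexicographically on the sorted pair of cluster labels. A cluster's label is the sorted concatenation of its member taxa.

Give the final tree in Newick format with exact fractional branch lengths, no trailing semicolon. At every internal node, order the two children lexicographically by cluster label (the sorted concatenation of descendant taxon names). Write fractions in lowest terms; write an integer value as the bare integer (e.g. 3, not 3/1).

1. join K+V (d=21, Q=-117) ⇒ KV; edges |K|=81/4, |V|=3/4
  updated: d(KV,T)=25, d(KV,Z)=25/2
2. join KV+T (d=25, Q=-119/2) ⇒ KTV; edges |KV|=31/4, |T|=69/4
  updated: d(KTV,Z)=19/4
3. join KTV+Z (d=19/4) ⇒ KTVZ; edges |KTV|=19/8, |Z|=19/8
final tree: (((K:81/4,V:3/4):31/4,T:69/4):19/8,Z:19/8)
total length: 203/4

(((K:81/4,V:3/4):31/4,T:69/4):19/8,Z:19/8)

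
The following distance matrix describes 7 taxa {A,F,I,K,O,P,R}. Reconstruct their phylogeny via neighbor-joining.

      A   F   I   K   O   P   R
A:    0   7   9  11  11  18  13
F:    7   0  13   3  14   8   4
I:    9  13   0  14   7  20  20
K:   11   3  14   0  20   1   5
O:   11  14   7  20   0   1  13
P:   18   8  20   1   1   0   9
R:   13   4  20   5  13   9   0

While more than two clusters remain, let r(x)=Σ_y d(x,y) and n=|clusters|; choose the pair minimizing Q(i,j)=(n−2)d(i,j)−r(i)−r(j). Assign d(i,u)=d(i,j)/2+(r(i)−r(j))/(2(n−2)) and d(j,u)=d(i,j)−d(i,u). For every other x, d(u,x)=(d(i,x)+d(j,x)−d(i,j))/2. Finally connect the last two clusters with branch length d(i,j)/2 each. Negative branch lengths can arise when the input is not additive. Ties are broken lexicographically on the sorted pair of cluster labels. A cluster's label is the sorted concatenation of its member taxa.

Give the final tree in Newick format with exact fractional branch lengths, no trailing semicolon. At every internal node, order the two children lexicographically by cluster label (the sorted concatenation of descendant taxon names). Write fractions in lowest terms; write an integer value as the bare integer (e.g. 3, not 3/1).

iteration 1: select O,P (d=1, Q=-118); attach at lengths (7/5, -2/5); label the merged cluster OP
  updated: d(A,OP)=14, d(F,OP)=21/2, d(I,OP)=13, d(K,OP)=10, d(OP,R)=21/2
iteration 2: select A,I (d=9, Q=-87); attach at lengths (21/8, 51/8); label the merged cluster AI
  updated: d(AI,F)=11/2, d(AI,K)=8, d(AI,OP)=9, d(AI,R)=12
iteration 3: select AI,OP (d=9, Q=-95/2); attach at lengths (43/12, 65/12); label the merged cluster AIOP
  updated: d(AIOP,F)=7/2, d(AIOP,K)=9/2, d(AIOP,R)=27/4
iteration 4: select AIOP,F (d=7/2, Q=-73/4); attach at lengths (45/16, 11/16); label the merged cluster AFIOP
  updated: d(AFIOP,K)=2, d(AFIOP,R)=29/8
iteration 5: select AFIOP,K (d=2, Q=-85/8); attach at lengths (5/16, 27/16); label the merged cluster AFIKOP
  updated: d(AFIKOP,R)=53/16
iteration 6: select AFIKOP,R (d=53/16); attach at lengths (53/32, 53/32); label the merged cluster AFIKOPR
final tree: (((((A:21/8,I:51/8):43/12,(O:7/5,P:-2/5):65/12):45/16,F:11/16):5/16,K:27/16):53/32,R:53/32)
total length: 445/16

(((((A:21/8,I:51/8):43/12,(O:7/5,P:-2/5):65/12):45/16,F:11/16):5/16,K:27/16):53/32,R:53/32)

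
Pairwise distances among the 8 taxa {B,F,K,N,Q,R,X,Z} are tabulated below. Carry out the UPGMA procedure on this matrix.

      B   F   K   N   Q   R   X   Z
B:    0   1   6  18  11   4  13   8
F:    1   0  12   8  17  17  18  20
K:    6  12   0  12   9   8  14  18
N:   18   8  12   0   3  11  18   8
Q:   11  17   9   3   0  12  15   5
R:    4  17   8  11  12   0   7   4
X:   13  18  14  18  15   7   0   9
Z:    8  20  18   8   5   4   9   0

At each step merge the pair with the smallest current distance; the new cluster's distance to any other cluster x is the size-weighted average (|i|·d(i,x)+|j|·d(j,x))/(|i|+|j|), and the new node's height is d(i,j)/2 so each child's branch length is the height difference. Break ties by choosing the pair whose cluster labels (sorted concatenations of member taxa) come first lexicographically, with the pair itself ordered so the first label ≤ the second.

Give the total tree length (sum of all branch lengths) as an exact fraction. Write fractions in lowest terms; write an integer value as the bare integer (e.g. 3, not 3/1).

iteration 1: select B,F (d=1); attach at lengths (1/2, 1/2); label the merged cluster BF
  updated: d(BF,K)=9, d(BF,N)=13, d(BF,Q)=14, d(BF,R)=21/2, d(BF,X)=31/2, d(BF,Z)=14
iteration 2: select N,Q (d=3); attach at lengths (3/2, 3/2); label the merged cluster NQ
  updated: d(BF,NQ)=27/2, d(K,NQ)=21/2, d(NQ,R)=23/2, d(NQ,X)=33/2, d(NQ,Z)=13/2
iteration 3: select R,Z (d=4); attach at lengths (2, 2); label the merged cluster RZ
  updated: d(BF,RZ)=49/4, d(K,RZ)=13, d(NQ,RZ)=9, d(RZ,X)=8
iteration 4: select RZ,X (d=8); attach at lengths (2, 4); label the merged cluster RXZ
  updated: d(BF,RXZ)=40/3, d(K,RXZ)=40/3, d(NQ,RXZ)=23/2
iteration 5: select BF,K (d=9); attach at lengths (4, 9/2); label the merged cluster BFK
  updated: d(BFK,NQ)=25/2, d(BFK,RXZ)=40/3
iteration 6: select NQ,RXZ (d=23/2); attach at lengths (17/4, 7/4); label the merged cluster NQRXZ
  updated: d(BFK,NQRXZ)=13
iteration 7: select BFK,NQRXZ (d=13); attach at lengths (2, 3/4); label the merged cluster BFKNQRXZ
final tree: (((B:1/2,F:1/2):4,K:9/2):2,((N:3/2,Q:3/2):17/4,((R:2,Z:2):2,X:4):7/4):3/4)
total length: 125/4

125/4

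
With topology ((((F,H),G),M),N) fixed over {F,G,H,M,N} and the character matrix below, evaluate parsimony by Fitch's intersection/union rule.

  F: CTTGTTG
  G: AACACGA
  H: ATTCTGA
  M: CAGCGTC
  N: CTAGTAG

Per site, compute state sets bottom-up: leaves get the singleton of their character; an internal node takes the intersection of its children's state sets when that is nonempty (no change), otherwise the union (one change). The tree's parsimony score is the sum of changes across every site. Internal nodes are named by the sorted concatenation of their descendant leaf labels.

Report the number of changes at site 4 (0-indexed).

2

FH@0: {C} ∪ {A} = {A,C} (union, +1)
FGH@0: {A,C} ∩ {A} = {A} (intersection, +0)
FGHM@0: {A} ∪ {C} = {A,C} (union, +1)
FGHMN@0: {A,C} ∩ {C} = {C} (intersection, +0)
FH@1: {T} ∩ {T} = {T} (intersection, +0)
FGH@1: {T} ∪ {A} = {A,T} (union, +1)
FGHM@1: {A,T} ∩ {A} = {A} (intersection, +0)
FGHMN@1: {A} ∪ {T} = {A,T} (union, +1)
FH@2: {T} ∩ {T} = {T} (intersection, +0)
FGH@2: {T} ∪ {C} = {C,T} (union, +1)
FGHM@2: {C,T} ∪ {G} = {C,G,T} (union, +1)
FGHMN@2: {C,G,T} ∪ {A} = {A,C,G,T} (union, +1)
FH@3: {G} ∪ {C} = {C,G} (union, +1)
FGH@3: {C,G} ∪ {A} = {A,C,G} (union, +1)
FGHM@3: {A,C,G} ∩ {C} = {C} (intersection, +0)
FGHMN@3: {C} ∪ {G} = {C,G} (union, +1)
FH@4: {T} ∩ {T} = {T} (intersection, +0)
FGH@4: {T} ∪ {C} = {C,T} (union, +1)
FGHM@4: {C,T} ∪ {G} = {C,G,T} (union, +1)
FGHMN@4: {C,G,T} ∩ {T} = {T} (intersection, +0)
FH@5: {T} ∪ {G} = {G,T} (union, +1)
FGH@5: {G,T} ∩ {G} = {G} (intersection, +0)
FGHM@5: {G} ∪ {T} = {G,T} (union, +1)
FGHMN@5: {G,T} ∪ {A} = {A,G,T} (union, +1)
FH@6: {G} ∪ {A} = {A,G} (union, +1)
FGH@6: {A,G} ∩ {A} = {A} (intersection, +0)
FGHM@6: {A} ∪ {C} = {A,C} (union, +1)
FGHMN@6: {A,C} ∪ {G} = {A,C,G} (union, +1)
per-site changes: [2, 2, 3, 3, 2, 3, 3]; total = 18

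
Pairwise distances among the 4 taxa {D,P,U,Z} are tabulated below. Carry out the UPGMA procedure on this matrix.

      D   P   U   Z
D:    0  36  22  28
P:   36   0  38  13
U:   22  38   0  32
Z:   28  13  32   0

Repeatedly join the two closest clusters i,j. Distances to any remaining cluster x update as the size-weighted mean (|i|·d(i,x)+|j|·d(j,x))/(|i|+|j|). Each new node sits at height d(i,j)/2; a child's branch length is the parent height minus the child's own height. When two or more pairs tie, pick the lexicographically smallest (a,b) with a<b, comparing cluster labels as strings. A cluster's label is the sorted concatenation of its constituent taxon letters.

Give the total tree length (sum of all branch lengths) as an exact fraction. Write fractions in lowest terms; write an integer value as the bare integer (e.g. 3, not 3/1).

51

1. join P+Z (d=13) ⇒ PZ; edges |P|=13/2, |Z|=13/2
  updated: d(D,PZ)=32, d(PZ,U)=35
2. join D+U (d=22) ⇒ DU; edges |D|=11, |U|=11
  updated: d(DU,PZ)=67/2
3. join DU+PZ (d=67/2) ⇒ DPUZ; edges |DU|=23/4, |PZ|=41/4
final tree: ((D:11,U:11):23/4,(P:13/2,Z:13/2):41/4)
total length: 51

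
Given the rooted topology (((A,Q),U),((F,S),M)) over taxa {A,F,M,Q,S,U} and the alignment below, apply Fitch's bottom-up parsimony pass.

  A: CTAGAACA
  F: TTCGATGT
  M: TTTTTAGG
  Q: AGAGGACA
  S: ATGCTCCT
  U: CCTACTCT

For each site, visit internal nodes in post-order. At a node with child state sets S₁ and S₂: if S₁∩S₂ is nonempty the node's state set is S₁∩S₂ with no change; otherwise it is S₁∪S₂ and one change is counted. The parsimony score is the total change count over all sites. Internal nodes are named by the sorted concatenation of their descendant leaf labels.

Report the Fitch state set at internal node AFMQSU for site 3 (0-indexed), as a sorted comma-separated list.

[col 0] AQ: children A:{C}, Q:{A} ∪→ {A,C}; cost 1
[col 0] AQU: children AQ:{A,C}, U:{C} ∩→ {C}; cost 0
[col 0] FS: children F:{T}, S:{A} ∪→ {A,T}; cost 1
[col 0] FMS: children FS:{A,T}, M:{T} ∩→ {T}; cost 0
[col 0] AFMQSU: children AQU:{C}, FMS:{T} ∪→ {C,T}; cost 1
[col 1] AQ: children A:{T}, Q:{G} ∪→ {G,T}; cost 1
[col 1] AQU: children AQ:{G,T}, U:{C} ∪→ {C,G,T}; cost 1
[col 1] FS: children F:{T}, S:{T} ∩→ {T}; cost 0
[col 1] FMS: children FS:{T}, M:{T} ∩→ {T}; cost 0
[col 1] AFMQSU: children AQU:{C,G,T}, FMS:{T} ∩→ {T}; cost 0
[col 2] AQ: children A:{A}, Q:{A} ∩→ {A}; cost 0
[col 2] AQU: children AQ:{A}, U:{T} ∪→ {A,T}; cost 1
[col 2] FS: children F:{C}, S:{G} ∪→ {C,G}; cost 1
[col 2] FMS: children FS:{C,G}, M:{T} ∪→ {C,G,T}; cost 1
[col 2] AFMQSU: children AQU:{A,T}, FMS:{C,G,T} ∩→ {T}; cost 0
[col 3] AQ: children A:{G}, Q:{G} ∩→ {G}; cost 0
[col 3] AQU: children AQ:{G}, U:{A} ∪→ {A,G}; cost 1
[col 3] FS: children F:{G}, S:{C} ∪→ {C,G}; cost 1
[col 3] FMS: children FS:{C,G}, M:{T} ∪→ {C,G,T}; cost 1
[col 3] AFMQSU: children AQU:{A,G}, FMS:{C,G,T} ∩→ {G}; cost 0
[col 4] AQ: children A:{A}, Q:{G} ∪→ {A,G}; cost 1
[col 4] AQU: children AQ:{A,G}, U:{C} ∪→ {A,C,G}; cost 1
[col 4] FS: children F:{A}, S:{T} ∪→ {A,T}; cost 1
[col 4] FMS: children FS:{A,T}, M:{T} ∩→ {T}; cost 0
[col 4] AFMQSU: children AQU:{A,C,G}, FMS:{T} ∪→ {A,C,G,T}; cost 1
[col 5] AQ: children A:{A}, Q:{A} ∩→ {A}; cost 0
[col 5] AQU: children AQ:{A}, U:{T} ∪→ {A,T}; cost 1
[col 5] FS: children F:{T}, S:{C} ∪→ {C,T}; cost 1
[col 5] FMS: children FS:{C,T}, M:{A} ∪→ {A,C,T}; cost 1
[col 5] AFMQSU: children AQU:{A,T}, FMS:{A,C,T} ∩→ {A,T}; cost 0
[col 6] AQ: children A:{C}, Q:{C} ∩→ {C}; cost 0
[col 6] AQU: children AQ:{C}, U:{C} ∩→ {C}; cost 0
[col 6] FS: children F:{G}, S:{C} ∪→ {C,G}; cost 1
[col 6] FMS: children FS:{C,G}, M:{G} ∩→ {G}; cost 0
[col 6] AFMQSU: children AQU:{C}, FMS:{G} ∪→ {C,G}; cost 1
[col 7] AQ: children A:{A}, Q:{A} ∩→ {A}; cost 0
[col 7] AQU: children AQ:{A}, U:{T} ∪→ {A,T}; cost 1
[col 7] FS: children F:{T}, S:{T} ∩→ {T}; cost 0
[col 7] FMS: children FS:{T}, M:{G} ∪→ {G,T}; cost 1
[col 7] AFMQSU: children AQU:{A,T}, FMS:{G,T} ∩→ {T}; cost 0
per-site changes: [3, 2, 3, 3, 4, 3, 2, 2]; total = 22

G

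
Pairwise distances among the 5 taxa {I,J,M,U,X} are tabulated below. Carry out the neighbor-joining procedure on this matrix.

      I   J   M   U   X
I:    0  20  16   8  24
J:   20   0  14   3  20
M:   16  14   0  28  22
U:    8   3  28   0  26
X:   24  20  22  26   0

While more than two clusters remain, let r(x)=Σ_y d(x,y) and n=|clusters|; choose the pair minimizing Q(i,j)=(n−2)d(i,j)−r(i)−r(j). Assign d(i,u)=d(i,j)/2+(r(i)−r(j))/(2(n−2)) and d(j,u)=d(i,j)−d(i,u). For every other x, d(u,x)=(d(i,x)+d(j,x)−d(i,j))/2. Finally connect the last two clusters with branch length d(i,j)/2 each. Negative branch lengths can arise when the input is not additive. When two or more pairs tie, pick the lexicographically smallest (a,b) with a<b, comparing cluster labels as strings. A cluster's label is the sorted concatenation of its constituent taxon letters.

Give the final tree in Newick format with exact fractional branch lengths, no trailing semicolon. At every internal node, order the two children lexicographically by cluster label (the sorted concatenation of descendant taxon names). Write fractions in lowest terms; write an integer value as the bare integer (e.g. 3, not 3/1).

(((I:6,(J:1/6,U:17/6):13/2):3,M:17/2):27/4,X:27/4)

1. join J+U (d=3, Q=-113) ⇒ JU; edges |J|=1/6, |U|=17/6
  updated: d(I,JU)=25/2, d(JU,M)=39/2, d(JU,X)=43/2
2. join I+JU (d=25/2, Q=-81) ⇒ IJU; edges |I|=6, |JU|=13/2
  updated: d(IJU,M)=23/2, d(IJU,X)=33/2
3. join IJU+M (d=23/2, Q=-50) ⇒ IJMU; edges |IJU|=3, |M|=17/2
  updated: d(IJMU,X)=27/2
4. join IJMU+X (d=27/2) ⇒ IJMUX; edges |IJMU|=27/4, |X|=27/4
final tree: (((I:6,(J:1/6,U:17/6):13/2):3,M:17/2):27/4,X:27/4)
total length: 81/2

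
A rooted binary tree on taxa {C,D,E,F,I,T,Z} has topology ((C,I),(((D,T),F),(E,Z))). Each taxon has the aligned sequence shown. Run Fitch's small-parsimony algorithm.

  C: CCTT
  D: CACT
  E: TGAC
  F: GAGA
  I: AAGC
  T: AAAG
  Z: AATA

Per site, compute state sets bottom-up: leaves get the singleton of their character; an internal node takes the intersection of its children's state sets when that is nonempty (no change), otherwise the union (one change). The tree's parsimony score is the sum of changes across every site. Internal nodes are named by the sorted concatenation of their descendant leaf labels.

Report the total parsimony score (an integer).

16

[col 0] CI: children C:{C}, I:{A} ∪→ {A,C}; cost 1
[col 0] DT: children D:{C}, T:{A} ∪→ {A,C}; cost 1
[col 0] DFT: children DT:{A,C}, F:{G} ∪→ {A,C,G}; cost 1
[col 0] EZ: children E:{T}, Z:{A} ∪→ {A,T}; cost 1
[col 0] DEFTZ: children DFT:{A,C,G}, EZ:{A,T} ∩→ {A}; cost 0
[col 0] CDEFITZ: children CI:{A,C}, DEFTZ:{A} ∩→ {A}; cost 0
[col 1] CI: children C:{C}, I:{A} ∪→ {A,C}; cost 1
[col 1] DT: children D:{A}, T:{A} ∩→ {A}; cost 0
[col 1] DFT: children DT:{A}, F:{A} ∩→ {A}; cost 0
[col 1] EZ: children E:{G}, Z:{A} ∪→ {A,G}; cost 1
[col 1] DEFTZ: children DFT:{A}, EZ:{A,G} ∩→ {A}; cost 0
[col 1] CDEFITZ: children CI:{A,C}, DEFTZ:{A} ∩→ {A}; cost 0
[col 2] CI: children C:{T}, I:{G} ∪→ {G,T}; cost 1
[col 2] DT: children D:{C}, T:{A} ∪→ {A,C}; cost 1
[col 2] DFT: children DT:{A,C}, F:{G} ∪→ {A,C,G}; cost 1
[col 2] EZ: children E:{A}, Z:{T} ∪→ {A,T}; cost 1
[col 2] DEFTZ: children DFT:{A,C,G}, EZ:{A,T} ∩→ {A}; cost 0
[col 2] CDEFITZ: children CI:{G,T}, DEFTZ:{A} ∪→ {A,G,T}; cost 1
[col 3] CI: children C:{T}, I:{C} ∪→ {C,T}; cost 1
[col 3] DT: children D:{T}, T:{G} ∪→ {G,T}; cost 1
[col 3] DFT: children DT:{G,T}, F:{A} ∪→ {A,G,T}; cost 1
[col 3] EZ: children E:{C}, Z:{A} ∪→ {A,C}; cost 1
[col 3] DEFTZ: children DFT:{A,G,T}, EZ:{A,C} ∩→ {A}; cost 0
[col 3] CDEFITZ: children CI:{C,T}, DEFTZ:{A} ∪→ {A,C,T}; cost 1
per-site changes: [4, 2, 5, 5]; total = 16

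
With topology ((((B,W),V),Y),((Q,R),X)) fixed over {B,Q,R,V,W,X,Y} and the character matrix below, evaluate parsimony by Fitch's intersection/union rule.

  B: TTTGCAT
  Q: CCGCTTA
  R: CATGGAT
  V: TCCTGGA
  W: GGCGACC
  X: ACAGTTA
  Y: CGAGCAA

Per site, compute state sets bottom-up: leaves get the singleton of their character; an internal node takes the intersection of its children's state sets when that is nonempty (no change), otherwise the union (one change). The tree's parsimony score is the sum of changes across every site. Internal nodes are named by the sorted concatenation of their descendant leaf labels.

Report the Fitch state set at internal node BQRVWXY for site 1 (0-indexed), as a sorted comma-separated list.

site 0, node BW: B={T} ∪ W={G} → {G,T} (+1)
site 0, node BVW: BW={G,T} ∩ V={T} → {T} (+0)
site 0, node BVWY: BVW={T} ∪ Y={C} → {C,T} (+1)
site 0, node QR: Q={C} ∩ R={C} → {C} (+0)
site 0, node QRX: QR={C} ∪ X={A} → {A,C} (+1)
site 0, node BQRVWXY: BVWY={C,T} ∩ QRX={A,C} → {C} (+0)
site 1, node BW: B={T} ∪ W={G} → {G,T} (+1)
site 1, node BVW: BW={G,T} ∪ V={C} → {C,G,T} (+1)
site 1, node BVWY: BVW={C,G,T} ∩ Y={G} → {G} (+0)
site 1, node QR: Q={C} ∪ R={A} → {A,C} (+1)
site 1, node QRX: QR={A,C} ∩ X={C} → {C} (+0)
site 1, node BQRVWXY: BVWY={G} ∪ QRX={C} → {C,G} (+1)
site 2, node BW: B={T} ∪ W={C} → {C,T} (+1)
site 2, node BVW: BW={C,T} ∩ V={C} → {C} (+0)
site 2, node BVWY: BVW={C} ∪ Y={A} → {A,C} (+1)
site 2, node QR: Q={G} ∪ R={T} → {G,T} (+1)
site 2, node QRX: QR={G,T} ∪ X={A} → {A,G,T} (+1)
site 2, node BQRVWXY: BVWY={A,C} ∩ QRX={A,G,T} → {A} (+0)
site 3, node BW: B={G} ∩ W={G} → {G} (+0)
site 3, node BVW: BW={G} ∪ V={T} → {G,T} (+1)
site 3, node BVWY: BVW={G,T} ∩ Y={G} → {G} (+0)
site 3, node QR: Q={C} ∪ R={G} → {C,G} (+1)
site 3, node QRX: QR={C,G} ∩ X={G} → {G} (+0)
site 3, node BQRVWXY: BVWY={G} ∩ QRX={G} → {G} (+0)
site 4, node BW: B={C} ∪ W={A} → {A,C} (+1)
site 4, node BVW: BW={A,C} ∪ V={G} → {A,C,G} (+1)
site 4, node BVWY: BVW={A,C,G} ∩ Y={C} → {C} (+0)
site 4, node QR: Q={T} ∪ R={G} → {G,T} (+1)
site 4, node QRX: QR={G,T} ∩ X={T} → {T} (+0)
site 4, node BQRVWXY: BVWY={C} ∪ QRX={T} → {C,T} (+1)
site 5, node BW: B={A} ∪ W={C} → {A,C} (+1)
site 5, node BVW: BW={A,C} ∪ V={G} → {A,C,G} (+1)
site 5, node BVWY: BVW={A,C,G} ∩ Y={A} → {A} (+0)
site 5, node QR: Q={T} ∪ R={A} → {A,T} (+1)
site 5, node QRX: QR={A,T} ∩ X={T} → {T} (+0)
site 5, node BQRVWXY: BVWY={A} ∪ QRX={T} → {A,T} (+1)
site 6, node BW: B={T} ∪ W={C} → {C,T} (+1)
site 6, node BVW: BW={C,T} ∪ V={A} → {A,C,T} (+1)
site 6, node BVWY: BVW={A,C,T} ∩ Y={A} → {A} (+0)
site 6, node QR: Q={A} ∪ R={T} → {A,T} (+1)
site 6, node QRX: QR={A,T} ∩ X={A} → {A} (+0)
site 6, node BQRVWXY: BVWY={A} ∩ QRX={A} → {A} (+0)
per-site changes: [3, 4, 4, 2, 4, 4, 3]; total = 24

C,G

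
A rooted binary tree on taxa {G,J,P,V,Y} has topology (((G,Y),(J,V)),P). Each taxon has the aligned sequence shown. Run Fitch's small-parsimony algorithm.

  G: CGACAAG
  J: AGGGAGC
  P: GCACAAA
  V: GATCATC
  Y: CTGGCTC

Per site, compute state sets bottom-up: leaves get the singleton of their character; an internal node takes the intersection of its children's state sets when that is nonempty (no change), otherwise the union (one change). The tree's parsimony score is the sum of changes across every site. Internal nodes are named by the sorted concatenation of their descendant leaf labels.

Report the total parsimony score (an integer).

16

site 0, node GY: G={C} ∩ Y={C} → {C} (+0)
site 0, node JV: J={A} ∪ V={G} → {A,G} (+1)
site 0, node GJVY: GY={C} ∪ JV={A,G} → {A,C,G} (+1)
site 0, node GJPVY: GJVY={A,C,G} ∩ P={G} → {G} (+0)
site 1, node GY: G={G} ∪ Y={T} → {G,T} (+1)
site 1, node JV: J={G} ∪ V={A} → {A,G} (+1)
site 1, node GJVY: GY={G,T} ∩ JV={A,G} → {G} (+0)
site 1, node GJPVY: GJVY={G} ∪ P={C} → {C,G} (+1)
site 2, node GY: G={A} ∪ Y={G} → {A,G} (+1)
site 2, node JV: J={G} ∪ V={T} → {G,T} (+1)
site 2, node GJVY: GY={A,G} ∩ JV={G,T} → {G} (+0)
site 2, node GJPVY: GJVY={G} ∪ P={A} → {A,G} (+1)
site 3, node GY: G={C} ∪ Y={G} → {C,G} (+1)
site 3, node JV: J={G} ∪ V={C} → {C,G} (+1)
site 3, node GJVY: GY={C,G} ∩ JV={C,G} → {C,G} (+0)
site 3, node GJPVY: GJVY={C,G} ∩ P={C} → {C} (+0)
site 4, node GY: G={A} ∪ Y={C} → {A,C} (+1)
site 4, node JV: J={A} ∩ V={A} → {A} (+0)
site 4, node GJVY: GY={A,C} ∩ JV={A} → {A} (+0)
site 4, node GJPVY: GJVY={A} ∩ P={A} → {A} (+0)
site 5, node GY: G={A} ∪ Y={T} → {A,T} (+1)
site 5, node JV: J={G} ∪ V={T} → {G,T} (+1)
site 5, node GJVY: GY={A,T} ∩ JV={G,T} → {T} (+0)
site 5, node GJPVY: GJVY={T} ∪ P={A} → {A,T} (+1)
site 6, node GY: G={G} ∪ Y={C} → {C,G} (+1)
site 6, node JV: J={C} ∩ V={C} → {C} (+0)
site 6, node GJVY: GY={C,G} ∩ JV={C} → {C} (+0)
site 6, node GJPVY: GJVY={C} ∪ P={A} → {A,C} (+1)
per-site changes: [2, 3, 3, 2, 1, 3, 2]; total = 16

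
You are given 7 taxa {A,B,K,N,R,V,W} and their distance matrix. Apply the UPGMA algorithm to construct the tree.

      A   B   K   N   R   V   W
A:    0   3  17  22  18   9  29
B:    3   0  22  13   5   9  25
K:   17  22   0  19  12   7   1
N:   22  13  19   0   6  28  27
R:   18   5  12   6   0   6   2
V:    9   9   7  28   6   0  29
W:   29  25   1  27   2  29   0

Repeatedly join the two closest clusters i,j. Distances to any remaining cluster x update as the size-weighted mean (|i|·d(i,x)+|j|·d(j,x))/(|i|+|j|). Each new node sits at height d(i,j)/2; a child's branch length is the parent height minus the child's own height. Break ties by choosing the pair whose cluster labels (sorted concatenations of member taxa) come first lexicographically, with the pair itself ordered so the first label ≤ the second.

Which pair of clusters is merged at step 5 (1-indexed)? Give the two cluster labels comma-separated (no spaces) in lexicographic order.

KW,NR

step 1: merge (K,W) at d=1; branch lengths K→1/2, W→1/2; new cluster KW
  updated: d(A,KW)=23, d(B,KW)=47/2, d(KW,N)=23, d(KW,R)=7, d(KW,V)=18
step 2: merge (A,B) at d=3; branch lengths A→3/2, B→3/2; new cluster AB
  updated: d(AB,KW)=93/4, d(AB,N)=35/2, d(AB,R)=23/2, d(AB,V)=9
step 3: merge (N,R) at d=6; branch lengths N→3, R→3; new cluster NR
  updated: d(AB,NR)=29/2, d(KW,NR)=15, d(NR,V)=17
step 4: merge (AB,V) at d=9; branch lengths AB→3, V→9/2; new cluster ABV
  updated: d(ABV,KW)=43/2, d(ABV,NR)=46/3
step 5: merge (KW,NR) at d=15; branch lengths KW→7, NR→9/2; new cluster KNRW
  updated: d(ABV,KNRW)=221/12
step 6: merge (ABV,KNRW) at d=221/12; branch lengths ABV→113/24, KNRW→41/24; new cluster ABKNRVW
final tree: (((A:3/2,B:3/2):3,V:9/2):113/24,((K:1/2,W:1/2):7,(N:3,R:3):9/2):41/24)
total length: 425/12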